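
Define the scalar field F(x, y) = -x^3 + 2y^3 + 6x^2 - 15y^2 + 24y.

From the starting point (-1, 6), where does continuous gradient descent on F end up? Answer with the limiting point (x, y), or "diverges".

(0, 4)

F is separable, so gradient descent decouples: x follows -∂F/∂x, y follows -∂F/∂y.
∂F/∂x = -3x(x - 4); at x=-1 this is -15, so x increases.
∂F/∂y = 6(y - 4)(y - 1); at y=6 this is 60, so y decreases.
x converges to its nearest critical value 0 (a local min of the x-part); y converges to 4. The iterate converges to (0, 4).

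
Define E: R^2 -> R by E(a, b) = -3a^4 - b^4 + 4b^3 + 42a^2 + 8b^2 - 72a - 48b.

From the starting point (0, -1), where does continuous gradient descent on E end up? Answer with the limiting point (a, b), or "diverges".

(1, 2)

E is separable, so gradient descent decouples: a follows -∂E/∂a, b follows -∂E/∂b.
∂E/∂a = -12(a - 2)(a - 1)(a + 3); at a=0 this is -72, so a increases.
∂E/∂b = -4(b - 3)(b - 2)(b + 2); at b=-1 this is -48, so b increases.
a converges to its nearest critical value 1 (a local min of the a-part); b converges to 2. The iterate converges to (1, 2).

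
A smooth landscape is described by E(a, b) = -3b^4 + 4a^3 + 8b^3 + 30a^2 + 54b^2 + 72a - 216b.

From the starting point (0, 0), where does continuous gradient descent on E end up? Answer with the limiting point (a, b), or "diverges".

(-2, 2)

E is separable, so gradient descent decouples: a follows -∂E/∂a, b follows -∂E/∂b.
∂E/∂a = 12(a + 2)(a + 3); at a=0 this is 72, so a decreases.
∂E/∂b = -12(b - 3)(b - 2)(b + 3); at b=0 this is -216, so b increases.
a converges to its nearest critical value -2 (a local min of the a-part); b converges to 2. The iterate converges to (-2, 2).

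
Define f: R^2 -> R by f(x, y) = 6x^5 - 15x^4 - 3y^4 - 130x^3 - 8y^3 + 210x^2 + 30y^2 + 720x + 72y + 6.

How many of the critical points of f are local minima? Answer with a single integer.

f separates as a function of x plus a function of y, so ∇f=0 decouples.
∂f/∂x = 30(x - 4)(x - 2)(x + 1)(x + 3) = 0 at x ∈ {-3, -1, 2, 4}; ∂f/∂y = -12(y - 2)(y + 1)(y + 3) = 0 at y ∈ {-3, -1, 2}.
The Hessian is diagonal: diag(f_xx, f_yy). Second derivatives: f_xx(-3)=-2100, f_xx(-1)=900, f_xx(2)=-900, f_xx(4)=2100; f_yy(-3)=-120, f_yy(-1)=72, f_yy(2)=-180.
Local minima occur where both diagonal entries positive: (-1, -1), (4, -1). Count: 2.

2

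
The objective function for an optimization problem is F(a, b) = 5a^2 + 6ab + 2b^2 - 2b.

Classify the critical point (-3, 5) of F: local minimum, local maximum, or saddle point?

The Hessian of F is constant: H = [[10, 6], [6, 4]].
det(H) = 10·4 − 6² = 4.
det(H) > 0 and tr(H) = 14 > 0, so H is positive definite and the point is a local minimum.

local minimum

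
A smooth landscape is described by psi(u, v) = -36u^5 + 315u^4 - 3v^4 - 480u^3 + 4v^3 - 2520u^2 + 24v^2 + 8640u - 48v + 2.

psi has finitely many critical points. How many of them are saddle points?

psi separates as a function of u plus a function of v, so ∇psi=0 decouples.
∂psi/∂u = -180(u - 4)(u - 3)(u - 2)(u + 2) = 0 at u ∈ {-2, 2, 3, 4}; ∂psi/∂v = -12(v - 2)(v - 1)(v + 2) = 0 at v ∈ {-2, 1, 2}.
The Hessian is diagonal: diag(psi_uu, psi_vv). Second derivatives: psi_uu(-2)=21600, psi_uu(2)=-1440, psi_uu(3)=900, psi_uu(4)=-2160; psi_vv(-2)=-144, psi_vv(1)=36, psi_vv(2)=-48.
Saddle points occur where the two diagonal entries have opposite signs: (-2, -2), (-2, 2), (2, 1), (3, -2), (3, 2), (4, 1). Count: 6.

6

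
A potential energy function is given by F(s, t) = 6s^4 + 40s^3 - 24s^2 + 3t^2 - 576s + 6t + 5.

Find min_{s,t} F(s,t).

-830

F(s,t) separates as P(s) + Q(t) + 5, so its minimum is min P + min Q + 5.
P'(s) = 24(s - 2)(s + 3)(s + 4) vanishes at s ∈ {-4, -3, 2}; Q'(t) = 6(t + 1) vanishes at t ∈ {-1}.
Local minima of P (where P''>0): P(-4)=896, P(2)=-832. Local minima of Q: Q(-1)=-3.
So the global minimum of F is P(2) + Q(-1) + 5 = -832 − 3 + 5 = -830, attained at (2, -1).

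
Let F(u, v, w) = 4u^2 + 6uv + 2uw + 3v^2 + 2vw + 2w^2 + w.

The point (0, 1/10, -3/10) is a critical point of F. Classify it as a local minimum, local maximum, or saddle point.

The Hessian is constant: H = [[8, 6, 2], [6, 6, 2], [2, 2, 4]].
Leading principal minors: Δ₁ = 8, Δ₂ = 12, Δ₃ = 40.
All leading minors are positive, so H is positive definite: a local minimum.

local minimum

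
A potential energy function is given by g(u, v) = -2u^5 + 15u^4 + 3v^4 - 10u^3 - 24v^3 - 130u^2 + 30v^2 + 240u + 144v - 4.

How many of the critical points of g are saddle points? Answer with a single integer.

6

g separates as a function of u plus a function of v, so ∇g=0 decouples.
∂g/∂u = -10(u - 4)(u - 3)(u - 1)(u + 2) = 0 at u ∈ {-2, 1, 3, 4}; ∂g/∂v = 12(v - 4)(v - 3)(v + 1) = 0 at v ∈ {-1, 3, 4}.
The Hessian is diagonal: diag(g_uu, g_vv). Second derivatives: g_uu(-2)=900, g_uu(1)=-180, g_uu(3)=100, g_uu(4)=-180; g_vv(-1)=240, g_vv(3)=-48, g_vv(4)=60.
Saddle points occur where the two diagonal entries have opposite signs: (-2, 3), (1, -1), (1, 4), (3, 3), (4, -1), (4, 4). Count: 6.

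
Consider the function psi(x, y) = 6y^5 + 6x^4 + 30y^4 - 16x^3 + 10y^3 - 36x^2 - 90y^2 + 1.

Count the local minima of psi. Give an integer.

psi separates as a function of x plus a function of y, so ∇psi=0 decouples.
∂psi/∂x = 24x(x - 3)(x + 1) = 0 at x ∈ {-1, 0, 3}; ∂psi/∂y = 30y(y - 1)(y + 2)(y + 3) = 0 at y ∈ {-3, -2, 0, 1}.
The Hessian is diagonal: diag(psi_xx, psi_yy). Second derivatives: psi_xx(-1)=96, psi_xx(0)=-72, psi_xx(3)=288; psi_yy(-3)=-360, psi_yy(-2)=180, psi_yy(0)=-180, psi_yy(1)=360.
Local minima occur where both diagonal entries positive: (-1, -2), (-1, 1), (3, -2), (3, 1). Count: 4.

4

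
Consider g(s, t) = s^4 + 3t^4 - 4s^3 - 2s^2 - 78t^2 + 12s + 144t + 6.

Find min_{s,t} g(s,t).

g(s,t) separates as P(s) + Q(t) + 6, so its minimum is min P + min Q + 6.
P'(s) = 4(s - 3)(s - 1)(s + 1) vanishes at s ∈ {-1, 1, 3}; Q'(t) = 12(t - 3)(t - 1)(t + 4) vanishes at t ∈ {-4, 1, 3}.
Local minima of P (where P''>0): P(-1)=-9, P(3)=-9. Local minima of Q: Q(-4)=-1056, Q(3)=-27.
So the global minimum of g is P(-1) + Q(-4) + 6 = -9 − 1056 + 6 = -1059, attained at (-1, -4).

-1059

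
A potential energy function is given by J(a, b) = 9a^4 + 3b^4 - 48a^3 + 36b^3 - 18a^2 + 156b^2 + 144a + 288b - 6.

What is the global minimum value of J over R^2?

J(a,b) separates as P(a) + Q(b) − 6, so its minimum is min P + min Q − 6.
P'(a) = 36(a - 4)(a - 1)(a + 1) vanishes at a ∈ {-1, 1, 4}; Q'(b) = 12(b + 2)(b + 3)(b + 4) vanishes at b ∈ {-4, -3, -2}.
Local minima of P (where P''>0): P(-1)=-105, P(4)=-480. Local minima of Q: Q(-4)=-192, Q(-2)=-192.
So the global minimum of J is P(4) + Q(-4) − 6 = -480 − 192 − 6 = -678, attained at (4, -4).

-678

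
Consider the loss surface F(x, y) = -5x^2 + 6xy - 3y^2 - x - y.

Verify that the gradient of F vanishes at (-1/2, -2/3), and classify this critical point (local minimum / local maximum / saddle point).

local maximum

∇F = (-10x + 6y - 1, 6x - 6y - 1); substituting (-1/2, -2/3) gives ∇F = (0, 0), so (-1/2, -2/3) is indeed a critical point.
The Hessian of F is constant: H = [[-10, 6], [6, -6]].
det(H) = (-10)·(-6) − 6² = 24.
det(H) > 0 and tr(H) = -16 < 0, so H is negative definite and the point is a local maximum.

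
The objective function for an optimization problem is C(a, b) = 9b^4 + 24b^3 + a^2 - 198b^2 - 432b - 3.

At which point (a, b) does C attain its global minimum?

C(a,b) separates as P(a) + Q(b) − 3, so its minimum is min P + min Q − 3.
P'(a) = 2a vanishes at a ∈ {0}; Q'(b) = 36(b - 3)(b + 1)(b + 4) vanishes at b ∈ {-4, -1, 3}.
Local minima of P (where P''>0): P(0)=0. Local minima of Q: Q(-4)=-672, Q(3)=-1701.
So the global minimum of C is P(0) + Q(3) − 3 = 0 − 1701 − 3 = -1704, attained at (0, 3).

(0, 3)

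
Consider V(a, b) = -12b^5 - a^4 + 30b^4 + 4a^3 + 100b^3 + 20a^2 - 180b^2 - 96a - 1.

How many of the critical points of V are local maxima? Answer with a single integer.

4

V separates as a function of a plus a function of b, so ∇V=0 decouples.
∂V/∂a = -4(a - 4)(a - 2)(a + 3) = 0 at a ∈ {-3, 2, 4}; ∂V/∂b = -60b(b - 3)(b - 1)(b + 2) = 0 at b ∈ {-2, 0, 1, 3}.
The Hessian is diagonal: diag(V_aa, V_bb). Second derivatives: V_aa(-3)=-140, V_aa(2)=40, V_aa(4)=-56; V_bb(-2)=1800, V_bb(0)=-360, V_bb(1)=360, V_bb(3)=-1800.
Local maxima occur where both diagonal entries negative: (-3, 0), (-3, 3), (4, 0), (4, 3). Count: 4.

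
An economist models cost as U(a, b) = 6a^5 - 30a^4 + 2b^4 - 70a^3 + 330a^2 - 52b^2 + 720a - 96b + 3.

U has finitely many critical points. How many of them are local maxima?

U separates as a function of a plus a function of b, so ∇U=0 decouples.
∂U/∂a = 30(a - 4)(a - 3)(a + 1)(a + 2) = 0 at a ∈ {-2, -1, 3, 4}; ∂U/∂b = 8(b - 4)(b + 1)(b + 3) = 0 at b ∈ {-3, -1, 4}.
The Hessian is diagonal: diag(U_aa, U_bb). Second derivatives: U_aa(-2)=-900, U_aa(-1)=600, U_aa(3)=-600, U_aa(4)=900; U_bb(-3)=112, U_bb(-1)=-80, U_bb(4)=280.
Local maxima occur where both diagonal entries negative: (-2, -1), (3, -1). Count: 2.

2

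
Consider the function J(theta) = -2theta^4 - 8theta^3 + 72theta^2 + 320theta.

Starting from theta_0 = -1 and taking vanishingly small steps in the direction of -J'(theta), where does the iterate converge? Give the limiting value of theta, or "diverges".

-2

J'(theta) = -8(theta - 4)(theta + 2)(theta + 5), so J'(-1) = 160.
Gradient descent moves in the -J' direction, i.e. theta is decreasing.
The nearest critical point in that direction is theta = -2, where J'' = 144 > 0 (a local minimum). The iterate converges there.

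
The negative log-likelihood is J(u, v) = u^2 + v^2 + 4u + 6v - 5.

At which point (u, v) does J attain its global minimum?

(-2, -3)

J(u,v) separates as P(u) + Q(v) − 5, so its minimum is min P + min Q − 5.
P'(u) = 2u + 4 vanishes at u ∈ {-2}; Q'(v) = 2v + 6 vanishes at v ∈ {-3}.
Local minima of P (where P''>0): P(-2)=-4. Local minima of Q: Q(-3)=-9.
So the global minimum of J is P(-2) + Q(-3) − 5 = -4 − 9 − 5 = -18, attained at (-2, -3).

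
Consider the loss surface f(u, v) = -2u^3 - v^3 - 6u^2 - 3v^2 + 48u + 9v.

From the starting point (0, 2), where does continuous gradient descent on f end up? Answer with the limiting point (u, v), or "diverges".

f is separable, so gradient descent decouples: u follows -∂f/∂u, v follows -∂f/∂v.
∂f/∂u = -6(u - 2)(u + 4); at u=0 this is 48, so u decreases.
∂f/∂v = -3(v - 1)(v + 3); at v=2 this is -15, so v increases.
The v-coordinate has no critical point in that direction and runs off to infinity.

diverges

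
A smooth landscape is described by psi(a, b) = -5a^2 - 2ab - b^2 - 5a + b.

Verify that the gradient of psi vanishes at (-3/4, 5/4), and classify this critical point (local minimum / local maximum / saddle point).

local maximum

∇psi = (-10a - 2b - 5, -2a - 2b + 1); substituting (-3/4, 5/4) gives ∇psi = (0, 0), so (-3/4, 5/4) is indeed a critical point.
The Hessian of psi is constant: H = [[-10, -2], [-2, -2]].
det(H) = (-10)·(-2) − (-2)² = 16.
det(H) > 0 and tr(H) = -12 < 0, so H is negative definite and the point is a local maximum.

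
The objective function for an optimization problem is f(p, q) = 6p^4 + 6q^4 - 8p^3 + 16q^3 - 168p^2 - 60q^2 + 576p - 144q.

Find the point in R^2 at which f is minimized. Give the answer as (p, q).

f(p,q) separates as A(p) + B(q), so its minimum is min A + min B.
A'(p) = 24(p - 3)(p - 2)(p + 4) vanishes at p ∈ {-4, 2, 3}; B'(q) = 24(q - 2)(q + 1)(q + 3) vanishes at q ∈ {-3, -1, 2}.
Local minima of A (where A''>0): A(-4)=-2944, A(3)=486. Local minima of B: B(-3)=-54, B(2)=-304.
So the global minimum of f is A(-4) + B(2) = -2944 − 304 = -3248, attained at (-4, 2).

(-4, 2)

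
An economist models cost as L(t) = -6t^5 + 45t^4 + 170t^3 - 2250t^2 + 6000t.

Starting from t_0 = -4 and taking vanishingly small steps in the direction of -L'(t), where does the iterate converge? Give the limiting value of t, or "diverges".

L'(t) = -30(t - 5)(t - 4)(t - 2)(t + 5), so L'(-4) = 12960.
Gradient descent moves in the -L' direction, i.e. t is decreasing.
The nearest critical point in that direction is t = -5, where L'' = 18900 > 0 (a local minimum). The iterate converges there.

-5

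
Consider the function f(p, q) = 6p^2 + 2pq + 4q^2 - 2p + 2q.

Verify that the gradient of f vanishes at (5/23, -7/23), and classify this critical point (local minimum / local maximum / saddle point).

∇f = (12p + 2q - 2, 2p + 8q + 2); substituting (5/23, -7/23) gives ∇f = (0, 0), so (5/23, -7/23) is indeed a critical point.
The Hessian of f is constant: H = [[12, 2], [2, 8]].
det(H) = 12·8 − 2² = 92.
det(H) > 0 and tr(H) = 20 > 0, so H is positive definite and the point is a local minimum.

local minimum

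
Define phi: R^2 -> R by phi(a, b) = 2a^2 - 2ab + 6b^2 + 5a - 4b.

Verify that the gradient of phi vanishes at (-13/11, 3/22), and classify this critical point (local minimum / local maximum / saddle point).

local minimum

∇phi = (4a - 2b + 5, -2a + 12b - 4); substituting (-13/11, 3/22) gives ∇phi = (0, 0), so (-13/11, 3/22) is indeed a critical point.
The Hessian of phi is constant: H = [[4, -2], [-2, 12]].
det(H) = 4·12 − (-2)² = 44.
det(H) > 0 and tr(H) = 16 > 0, so H is positive definite and the point is a local minimum.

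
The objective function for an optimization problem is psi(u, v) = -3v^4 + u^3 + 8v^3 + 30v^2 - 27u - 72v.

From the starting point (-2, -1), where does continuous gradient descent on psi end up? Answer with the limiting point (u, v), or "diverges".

psi is separable, so gradient descent decouples: u follows -∂psi/∂u, v follows -∂psi/∂v.
∂psi/∂u = 3(u - 3)(u + 3); at u=-2 this is -15, so u increases.
∂psi/∂v = -12(v - 3)(v - 1)(v + 2); at v=-1 this is -96, so v increases.
u converges to its nearest critical value 3 (a local min of the u-part); v converges to 1. The iterate converges to (3, 1).

(3, 1)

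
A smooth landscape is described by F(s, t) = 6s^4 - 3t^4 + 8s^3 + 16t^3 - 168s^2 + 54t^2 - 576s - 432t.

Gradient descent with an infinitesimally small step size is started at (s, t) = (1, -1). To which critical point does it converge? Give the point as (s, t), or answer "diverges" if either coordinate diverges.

F is separable, so gradient descent decouples: s follows -∂F/∂s, t follows -∂F/∂t.
∂F/∂s = 24(s - 4)(s + 2)(s + 3); at s=1 this is -864, so s increases.
∂F/∂t = -12(t - 4)(t - 3)(t + 3); at t=-1 this is -480, so t increases.
s converges to its nearest critical value 4 (a local min of the s-part); t converges to 3. The iterate converges to (4, 3).

(4, 3)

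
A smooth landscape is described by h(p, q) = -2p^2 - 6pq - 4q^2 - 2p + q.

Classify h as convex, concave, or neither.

h is quadratic, so its Hessian is the constant matrix H = [[-4, -6], [-6, -8]].
det(H) = -4, tr(H) = -12.
det(H) < 0, so H is indefinite: neither convex nor concave.

neither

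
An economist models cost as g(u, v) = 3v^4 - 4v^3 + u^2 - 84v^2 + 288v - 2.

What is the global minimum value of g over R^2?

g(u,v) separates as P(u) + Q(v) − 2, so its minimum is min P + min Q − 2.
P'(u) = 2u vanishes at u ∈ {0}; Q'(v) = 12(v - 3)(v - 2)(v + 4) vanishes at v ∈ {-4, 2, 3}.
Local minima of P (where P''>0): P(0)=0. Local minima of Q: Q(-4)=-1472, Q(3)=243.
So the global minimum of g is P(0) + Q(-4) − 2 = 0 − 1472 − 2 = -1474, attained at (0, -4).

-1474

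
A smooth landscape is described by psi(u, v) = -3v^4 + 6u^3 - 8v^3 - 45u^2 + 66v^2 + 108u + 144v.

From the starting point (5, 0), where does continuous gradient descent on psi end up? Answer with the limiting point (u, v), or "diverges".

(3, -1)

psi is separable, so gradient descent decouples: u follows -∂psi/∂u, v follows -∂psi/∂v.
∂psi/∂u = 18(u - 3)(u - 2); at u=5 this is 108, so u decreases.
∂psi/∂v = -12(v - 3)(v + 1)(v + 4); at v=0 this is 144, so v decreases.
u converges to its nearest critical value 3 (a local min of the u-part); v converges to -1. The iterate converges to (3, -1).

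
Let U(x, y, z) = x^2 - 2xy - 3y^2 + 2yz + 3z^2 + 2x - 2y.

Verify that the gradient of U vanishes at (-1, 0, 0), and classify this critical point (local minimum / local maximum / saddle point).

∇U = (2x - 2y + 2, -2x - 6y + 2z - 2, 2y + 6z); substituting (-1, 0, 0) gives ∇U = (0, 0, 0), so (-1, 0, 0) is indeed a critical point.
The Hessian is constant: H = [[2, -2, 0], [-2, -6, 2], [0, 2, 6]].
Leading principal minors: Δ₁ = 2, Δ₂ = -16, Δ₃ = -104.
The minors fit neither the all-positive nor the alternating-sign pattern, so H is indefinite: a saddle point.

saddle point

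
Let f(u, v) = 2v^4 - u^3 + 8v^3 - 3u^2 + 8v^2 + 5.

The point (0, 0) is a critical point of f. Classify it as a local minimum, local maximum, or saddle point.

The mixed partial ∂²f/∂u∂v is 0, so the Hessian at any point is diag(f_uu, f_vv) = diag(-6(u + 1), 8(3v^2 + 6v + 2)).
At (0, 0): H = diag(-6, 16).
The eigenvalues have opposite signs, so H is indefinite: a saddle point.

saddle point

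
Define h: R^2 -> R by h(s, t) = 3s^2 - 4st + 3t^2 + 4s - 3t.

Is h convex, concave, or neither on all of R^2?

h is quadratic, so its Hessian is the constant matrix H = [[6, -4], [-4, 6]].
det(H) = 20, tr(H) = 12.
det(H) > 0 and tr(H) > 0, so H is positive definite everywhere: convex.

convex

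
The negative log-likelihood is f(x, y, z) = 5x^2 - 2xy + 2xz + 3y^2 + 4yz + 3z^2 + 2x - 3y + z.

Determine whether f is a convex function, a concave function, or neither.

f is quadratic, so its Hessian is the constant matrix H = [[10, -2, 2], [-2, 6, 4], [2, 4, 6]].
Leading principal minors: 10, 56, 120.
All positive ⇒ H ≻ 0 ⇒ convex.

convex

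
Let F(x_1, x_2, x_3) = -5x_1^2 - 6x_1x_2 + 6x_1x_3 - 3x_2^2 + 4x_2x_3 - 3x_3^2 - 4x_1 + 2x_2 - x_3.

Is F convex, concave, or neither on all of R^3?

concave

F is quadratic, so its Hessian is the constant matrix H = [[-10, -6, 6], [-6, -6, 4], [6, 4, -6]].
Leading principal minors: -10, 24, -56.
Signs alternate −, +, − ⇒ H ≺ 0 ⇒ concave.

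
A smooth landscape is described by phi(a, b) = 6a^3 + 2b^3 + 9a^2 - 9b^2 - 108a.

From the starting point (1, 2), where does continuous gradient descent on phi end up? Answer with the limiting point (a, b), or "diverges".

(2, 3)

phi is separable, so gradient descent decouples: a follows -∂phi/∂a, b follows -∂phi/∂b.
∂phi/∂a = 18(a - 2)(a + 3); at a=1 this is -72, so a increases.
∂phi/∂b = 6b(b - 3); at b=2 this is -12, so b increases.
a converges to its nearest critical value 2 (a local min of the a-part); b converges to 3. The iterate converges to (2, 3).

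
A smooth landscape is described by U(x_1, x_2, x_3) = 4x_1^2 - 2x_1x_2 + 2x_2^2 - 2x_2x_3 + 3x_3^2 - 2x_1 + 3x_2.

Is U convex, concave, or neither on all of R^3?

U is quadratic, so its Hessian is the constant matrix H = [[8, -2, 0], [-2, 4, -2], [0, -2, 6]].
Leading principal minors: 8, 28, 136.
All positive ⇒ H ≻ 0 ⇒ convex.

convex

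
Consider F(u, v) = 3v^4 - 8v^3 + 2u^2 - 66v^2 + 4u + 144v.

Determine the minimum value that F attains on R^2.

F(u,v) separates as P(u) + Q(v), so its minimum is min P + min Q.
P'(u) = 4u + 4 vanishes at u ∈ {-1}; Q'(v) = 12(v - 4)(v - 1)(v + 3) vanishes at v ∈ {-3, 1, 4}.
Local minima of P (where P''>0): P(-1)=-2. Local minima of Q: Q(-3)=-567, Q(4)=-224.
So the global minimum of F is P(-1) + Q(-3) = -2 − 567 = -569, attained at (-1, -3).

-569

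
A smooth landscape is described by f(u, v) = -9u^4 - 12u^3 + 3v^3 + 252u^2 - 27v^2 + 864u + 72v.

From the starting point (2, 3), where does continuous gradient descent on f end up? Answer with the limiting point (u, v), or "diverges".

(-2, 4)

f is separable, so gradient descent decouples: u follows -∂f/∂u, v follows -∂f/∂v.
∂f/∂u = -36(u - 4)(u + 2)(u + 3); at u=2 this is 1440, so u decreases.
∂f/∂v = 9(v - 4)(v - 2); at v=3 this is -9, so v increases.
u converges to its nearest critical value -2 (a local min of the u-part); v converges to 4. The iterate converges to (-2, 4).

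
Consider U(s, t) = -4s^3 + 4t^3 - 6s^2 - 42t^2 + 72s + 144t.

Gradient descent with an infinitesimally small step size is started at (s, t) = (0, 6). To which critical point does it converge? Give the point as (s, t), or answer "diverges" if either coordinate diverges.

U is separable, so gradient descent decouples: s follows -∂U/∂s, t follows -∂U/∂t.
∂U/∂s = -12(s - 2)(s + 3); at s=0 this is 72, so s decreases.
∂U/∂t = 12(t - 4)(t - 3); at t=6 this is 72, so t decreases.
s converges to its nearest critical value -3 (a local min of the s-part); t converges to 4. The iterate converges to (-3, 4).

(-3, 4)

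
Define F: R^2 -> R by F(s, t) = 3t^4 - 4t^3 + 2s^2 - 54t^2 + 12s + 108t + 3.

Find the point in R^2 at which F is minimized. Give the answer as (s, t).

F(s,t) separates as P(s) + Q(t) + 3, so its minimum is min P + min Q + 3.
P'(s) = 4s + 12 vanishes at s ∈ {-3}; Q'(t) = 12(t - 3)(t - 1)(t + 3) vanishes at t ∈ {-3, 1, 3}.
Local minima of P (where P''>0): P(-3)=-18. Local minima of Q: Q(-3)=-459, Q(3)=-27.
So the global minimum of F is P(-3) + Q(-3) + 3 = -18 − 459 + 3 = -474, attained at (-3, -3).

(-3, -3)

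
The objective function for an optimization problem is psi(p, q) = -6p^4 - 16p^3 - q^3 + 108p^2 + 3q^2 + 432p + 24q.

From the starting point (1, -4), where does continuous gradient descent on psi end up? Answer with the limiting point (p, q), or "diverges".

psi is separable, so gradient descent decouples: p follows -∂psi/∂p, q follows -∂psi/∂q.
∂psi/∂p = -24(p - 3)(p + 2)(p + 3); at p=1 this is 576, so p decreases.
∂psi/∂q = -3(q - 4)(q + 2); at q=-4 this is -48, so q increases.
p converges to its nearest critical value -2 (a local min of the p-part); q converges to -2. The iterate converges to (-2, -2).

(-2, -2)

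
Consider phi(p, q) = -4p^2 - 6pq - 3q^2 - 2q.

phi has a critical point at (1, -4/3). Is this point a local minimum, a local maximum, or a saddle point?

local maximum

The Hessian of phi is constant: H = [[-8, -6], [-6, -6]].
det(H) = (-8)·(-6) − (-6)² = 12.
det(H) > 0 and tr(H) = -14 < 0, so H is negative definite and the point is a local maximum.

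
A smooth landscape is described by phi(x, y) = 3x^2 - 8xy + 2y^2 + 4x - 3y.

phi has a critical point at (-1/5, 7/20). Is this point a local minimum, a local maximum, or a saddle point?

saddle point

The Hessian of phi is constant: H = [[6, -8], [-8, 4]].
det(H) = 6·4 − (-8)² = -40.
Since det(H) < 0, H is indefinite and the critical point is a saddle point.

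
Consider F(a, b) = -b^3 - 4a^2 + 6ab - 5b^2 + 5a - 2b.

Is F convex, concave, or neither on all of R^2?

The term -b^3 is cubic, so the Hessian is not constant.
∂²F/∂b² = -6b - 10, which takes both signs as b varies (negative for sufficiently large b). A diagonal entry of the Hessian changing sign means the Hessian is neither positive- nor negative-semidefinite on all of R^2.

neither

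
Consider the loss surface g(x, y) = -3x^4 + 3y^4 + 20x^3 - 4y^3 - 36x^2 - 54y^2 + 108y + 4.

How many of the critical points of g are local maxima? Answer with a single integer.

2

g separates as a function of x plus a function of y, so ∇g=0 decouples.
∂g/∂x = -12x(x - 3)(x - 2) = 0 at x ∈ {0, 2, 3}; ∂g/∂y = 12(y - 3)(y - 1)(y + 3) = 0 at y ∈ {-3, 1, 3}.
The Hessian is diagonal: diag(g_xx, g_yy). Second derivatives: g_xx(0)=-72, g_xx(2)=24, g_xx(3)=-36; g_yy(-3)=288, g_yy(1)=-96, g_yy(3)=144.
Local maxima occur where both diagonal entries negative: (0, 1), (3, 1). Count: 2.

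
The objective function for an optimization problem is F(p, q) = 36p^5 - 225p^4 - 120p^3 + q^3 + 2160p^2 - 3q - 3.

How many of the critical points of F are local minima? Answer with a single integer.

F separates as a function of p plus a function of q, so ∇F=0 decouples.
∂F/∂p = 180p(p - 4)(p - 3)(p + 2) = 0 at p ∈ {-2, 0, 3, 4}; ∂F/∂q = 3(q - 1)(q + 1) = 0 at q ∈ {-1, 1}.
The Hessian is diagonal: diag(F_pp, F_qq). Second derivatives: F_pp(-2)=-10800, F_pp(0)=4320, F_pp(3)=-2700, F_pp(4)=4320; F_qq(-1)=-6, F_qq(1)=6.
Local minima occur where both diagonal entries positive: (0, 1), (4, 1). Count: 2.

2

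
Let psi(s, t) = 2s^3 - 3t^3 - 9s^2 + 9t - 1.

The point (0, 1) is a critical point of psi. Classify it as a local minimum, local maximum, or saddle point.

local maximum

The mixed partial ∂²psi/∂s∂t is 0, so the Hessian at any point is diag(psi_ss, psi_tt) = diag(6(2s - 3), -18t).
At (0, 1): H = diag(-18, -18).
Both eigenvalues are negative, so H is negative definite: a local maximum.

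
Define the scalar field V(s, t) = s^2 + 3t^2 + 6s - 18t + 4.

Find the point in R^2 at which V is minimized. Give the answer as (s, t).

(-3, 3)

V(s,t) separates as P(s) + Q(t) + 4, so its minimum is min P + min Q + 4.
P'(s) = 2s + 6 vanishes at s ∈ {-3}; Q'(t) = 6(t - 3) vanishes at t ∈ {3}.
Local minima of P (where P''>0): P(-3)=-9. Local minima of Q: Q(3)=-27.
So the global minimum of V is P(-3) + Q(3) + 4 = -9 − 27 + 4 = -32, attained at (-3, 3).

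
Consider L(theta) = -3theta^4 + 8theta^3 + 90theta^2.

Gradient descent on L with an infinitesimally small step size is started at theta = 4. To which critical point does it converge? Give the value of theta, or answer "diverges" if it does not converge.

L'(theta) = -12theta(theta - 5)(theta + 3), so L'(4) = 336.
Gradient descent moves in the -L' direction, i.e. theta is decreasing.
The nearest critical point in that direction is theta = 0, where L'' = 180 > 0 (a local minimum). The iterate converges there.

0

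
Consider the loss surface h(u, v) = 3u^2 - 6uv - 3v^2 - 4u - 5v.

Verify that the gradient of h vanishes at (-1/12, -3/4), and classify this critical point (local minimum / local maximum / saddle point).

∇h = (6u - 6v - 4, -6u - 6v - 5); substituting (-1/12, -3/4) gives ∇h = (0, 0), so (-1/12, -3/4) is indeed a critical point.
The Hessian of h is constant: H = [[6, -6], [-6, -6]].
det(H) = 6·(-6) − (-6)² = -72.
Since det(H) < 0, H is indefinite and the critical point is a saddle point.

saddle point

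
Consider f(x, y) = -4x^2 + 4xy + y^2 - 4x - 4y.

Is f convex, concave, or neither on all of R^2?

neither

f is quadratic, so its Hessian is the constant matrix H = [[-8, 4], [4, 2]].
det(H) = -32, tr(H) = -6.
det(H) < 0, so H is indefinite: neither convex nor concave.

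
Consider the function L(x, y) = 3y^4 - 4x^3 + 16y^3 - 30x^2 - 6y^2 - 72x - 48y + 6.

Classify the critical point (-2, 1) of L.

saddle point

The mixed partial ∂²L/∂x∂y is 0, so the Hessian at any point is diag(L_xx, L_yy) = diag(-12(2x + 5), 12(3y^2 + 8y - 1)).
At (-2, 1): H = diag(-12, 120).
The eigenvalues have opposite signs, so H is indefinite: a saddle point.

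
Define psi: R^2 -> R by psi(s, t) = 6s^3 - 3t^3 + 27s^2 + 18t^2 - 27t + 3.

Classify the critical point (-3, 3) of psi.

The mixed partial ∂²psi/∂s∂t is 0, so the Hessian at any point is diag(psi_ss, psi_tt) = diag(18(2s + 3), 18(-t + 2)).
At (-3, 3): H = diag(-54, -18).
Both eigenvalues are negative, so H is negative definite: a local maximum.

local maximum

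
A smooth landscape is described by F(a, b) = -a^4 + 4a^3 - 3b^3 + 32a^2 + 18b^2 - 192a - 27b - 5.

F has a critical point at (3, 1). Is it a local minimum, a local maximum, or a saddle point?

The mixed partial ∂²F/∂a∂b is 0, so the Hessian at any point is diag(F_aa, F_bb) = diag(4(-3a^2 + 6a + 16), 18(-b + 2)).
At (3, 1): H = diag(28, 18).
Both eigenvalues are positive, so H is positive definite: a local minimum.

local minimum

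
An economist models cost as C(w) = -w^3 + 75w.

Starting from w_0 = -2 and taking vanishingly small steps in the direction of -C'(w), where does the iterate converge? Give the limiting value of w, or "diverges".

-5

C'(w) = -3(w - 5)(w + 5), so C'(-2) = 63.
Gradient descent moves in the -C' direction, i.e. w is decreasing.
The nearest critical point in that direction is w = -5, where C'' = 30 > 0 (a local minimum). The iterate converges there.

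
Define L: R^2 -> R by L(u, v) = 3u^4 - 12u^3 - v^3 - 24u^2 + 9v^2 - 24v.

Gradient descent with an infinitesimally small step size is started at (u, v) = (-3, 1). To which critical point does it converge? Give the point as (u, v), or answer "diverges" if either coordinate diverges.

L is separable, so gradient descent decouples: u follows -∂L/∂u, v follows -∂L/∂v.
∂L/∂u = 12u(u - 4)(u + 1); at u=-3 this is -504, so u increases.
∂L/∂v = -3(v - 4)(v - 2); at v=1 this is -9, so v increases.
u converges to its nearest critical value -1 (a local min of the u-part); v converges to 2. The iterate converges to (-1, 2).

(-1, 2)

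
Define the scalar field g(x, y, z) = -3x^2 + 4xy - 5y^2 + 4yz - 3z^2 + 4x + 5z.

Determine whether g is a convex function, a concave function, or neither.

concave

g is quadratic, so its Hessian is the constant matrix H = [[-6, 4, 0], [4, -10, 4], [0, 4, -6]].
Leading principal minors: -6, 44, -168.
Signs alternate −, +, − ⇒ H ≺ 0 ⇒ concave.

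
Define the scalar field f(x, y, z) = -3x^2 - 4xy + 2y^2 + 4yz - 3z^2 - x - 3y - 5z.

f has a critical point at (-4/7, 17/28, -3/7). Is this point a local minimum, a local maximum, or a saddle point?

saddle point

The Hessian is constant: H = [[-6, -4, 0], [-4, 4, 4], [0, 4, -6]].
Leading principal minors: Δ₁ = -6, Δ₂ = -40, Δ₃ = 336.
The minors fit neither the all-positive nor the alternating-sign pattern, so H is indefinite: a saddle point.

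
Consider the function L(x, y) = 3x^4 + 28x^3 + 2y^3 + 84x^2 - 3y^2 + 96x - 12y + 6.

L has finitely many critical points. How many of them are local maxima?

1

L separates as a function of x plus a function of y, so ∇L=0 decouples.
∂L/∂x = 12(x + 1)(x + 2)(x + 4) = 0 at x ∈ {-4, -2, -1}; ∂L/∂y = 6(y - 2)(y + 1) = 0 at y ∈ {-1, 2}.
The Hessian is diagonal: diag(L_xx, L_yy). Second derivatives: L_xx(-4)=72, L_xx(-2)=-24, L_xx(-1)=36; L_yy(-1)=-18, L_yy(2)=18.
Local maxima occur where both diagonal entries negative: (-2, -1). Count: 1.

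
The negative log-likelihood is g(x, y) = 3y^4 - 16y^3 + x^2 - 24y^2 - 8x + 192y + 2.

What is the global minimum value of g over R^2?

-318

g(x,y) separates as P(x) + Q(y) + 2, so its minimum is min P + min Q + 2.
P'(x) = 2x - 8 vanishes at x ∈ {4}; Q'(y) = 12(y - 4)(y - 2)(y + 2) vanishes at y ∈ {-2, 2, 4}.
Local minima of P (where P''>0): P(4)=-16. Local minima of Q: Q(-2)=-304, Q(4)=128.
So the global minimum of g is P(4) + Q(-2) + 2 = -16 − 304 + 2 = -318, attained at (4, -2).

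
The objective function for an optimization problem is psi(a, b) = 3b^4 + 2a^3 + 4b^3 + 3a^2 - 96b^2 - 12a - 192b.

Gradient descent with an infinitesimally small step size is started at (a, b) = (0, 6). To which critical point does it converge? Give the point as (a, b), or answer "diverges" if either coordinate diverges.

psi is separable, so gradient descent decouples: a follows -∂psi/∂a, b follows -∂psi/∂b.
∂psi/∂a = 6(a - 1)(a + 2); at a=0 this is -12, so a increases.
∂psi/∂b = 12(b - 4)(b + 1)(b + 4); at b=6 this is 1680, so b decreases.
a converges to its nearest critical value 1 (a local min of the a-part); b converges to 4. The iterate converges to (1, 4).

(1, 4)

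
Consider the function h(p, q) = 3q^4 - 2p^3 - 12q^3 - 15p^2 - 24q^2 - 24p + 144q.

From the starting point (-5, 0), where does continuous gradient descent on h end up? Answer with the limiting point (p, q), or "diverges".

h is separable, so gradient descent decouples: p follows -∂h/∂p, q follows -∂h/∂q.
∂h/∂p = -6(p + 1)(p + 4); at p=-5 this is -24, so p increases.
∂h/∂q = 12(q - 3)(q - 2)(q + 2); at q=0 this is 144, so q decreases.
p converges to its nearest critical value -4 (a local min of the p-part); q converges to -2. The iterate converges to (-4, -2).

(-4, -2)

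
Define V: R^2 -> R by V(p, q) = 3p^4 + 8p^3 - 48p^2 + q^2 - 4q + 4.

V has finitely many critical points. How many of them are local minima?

V separates as a function of p plus a function of q, so ∇V=0 decouples.
∂V/∂p = 12p(p - 2)(p + 4) = 0 at p ∈ {-4, 0, 2}; ∂V/∂q = 2(q - 2) = 0 at q ∈ {2}.
The Hessian is diagonal: diag(V_pp, V_qq). Second derivatives: V_pp(-4)=288, V_pp(0)=-96, V_pp(2)=144; V_qq(2)=2.
Local minima occur where both diagonal entries positive: (-4, 2), (2, 2). Count: 2.

2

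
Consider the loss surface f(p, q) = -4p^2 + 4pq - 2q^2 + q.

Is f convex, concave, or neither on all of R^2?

f is quadratic, so its Hessian is the constant matrix H = [[-8, 4], [4, -4]].
det(H) = 16, tr(H) = -12.
det(H) > 0 and tr(H) < 0, so H is negative definite everywhere: concave.

concave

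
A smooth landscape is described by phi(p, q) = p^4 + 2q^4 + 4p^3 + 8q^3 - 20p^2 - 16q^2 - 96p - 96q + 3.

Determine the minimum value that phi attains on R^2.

phi(p,q) separates as A(p) + B(q) + 3, so its minimum is min A + min B + 3.
A'(p) = 4(p - 3)(p + 2)(p + 4) vanishes at p ∈ {-4, -2, 3}; B'(q) = 8(q - 2)(q + 2)(q + 3) vanishes at q ∈ {-3, -2, 2}.
Local minima of A (where A''>0): A(-4)=64, A(3)=-279. Local minima of B: B(-3)=90, B(2)=-160.
So the global minimum of phi is A(3) + B(2) + 3 = -279 − 160 + 3 = -436, attained at (3, 2).

-436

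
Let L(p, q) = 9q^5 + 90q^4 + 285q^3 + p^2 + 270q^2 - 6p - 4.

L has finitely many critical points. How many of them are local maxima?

L separates as a function of p plus a function of q, so ∇L=0 decouples.
∂L/∂p = 2(p - 3) = 0 at p ∈ {3}; ∂L/∂q = 45q(q + 1)(q + 3)(q + 4) = 0 at q ∈ {-4, -3, -1, 0}.
The Hessian is diagonal: diag(L_pp, L_qq). Second derivatives: L_pp(3)=2; L_qq(-4)=-540, L_qq(-3)=270, L_qq(-1)=-270, L_qq(0)=540.
Local maxima occur where both diagonal entries negative: none. Count: 0.

0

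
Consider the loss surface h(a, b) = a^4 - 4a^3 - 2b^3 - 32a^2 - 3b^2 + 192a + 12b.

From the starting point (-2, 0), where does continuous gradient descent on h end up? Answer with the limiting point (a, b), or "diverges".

h is separable, so gradient descent decouples: a follows -∂h/∂a, b follows -∂h/∂b.
∂h/∂a = 4(a - 4)(a - 3)(a + 4); at a=-2 this is 240, so a decreases.
∂h/∂b = -6(b - 1)(b + 2); at b=0 this is 12, so b decreases.
a converges to its nearest critical value -4 (a local min of the a-part); b converges to -2. The iterate converges to (-4, -2).

(-4, -2)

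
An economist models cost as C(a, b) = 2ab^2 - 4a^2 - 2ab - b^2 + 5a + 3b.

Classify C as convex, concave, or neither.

neither

The term 2ab^2 is cubic, so the Hessian is not constant.
∂²C/∂b² = 4a - 2, which takes both signs as a varies (negative for sufficiently negative a). A diagonal entry of the Hessian changing sign means the Hessian is neither positive- nor negative-semidefinite on all of R^2.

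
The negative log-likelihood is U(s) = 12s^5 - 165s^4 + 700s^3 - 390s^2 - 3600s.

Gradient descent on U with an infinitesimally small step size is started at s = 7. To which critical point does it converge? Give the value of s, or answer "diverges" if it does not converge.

U'(s) = 60(s - 5)(s - 4)(s - 3)(s + 1), so U'(7) = 11520.
Gradient descent moves in the -U' direction, i.e. s is decreasing.
The nearest critical point in that direction is s = 5, where U'' = 720 > 0 (a local minimum). The iterate converges there.

5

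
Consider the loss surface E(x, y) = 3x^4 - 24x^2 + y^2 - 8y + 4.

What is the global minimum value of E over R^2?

-60

E(x,y) separates as P(x) + Q(y) + 4, so its minimum is min P + min Q + 4.
P'(x) = 12x(x - 2)(x + 2) vanishes at x ∈ {-2, 0, 2}; Q'(y) = 2y - 8 vanishes at y ∈ {4}.
Local minima of P (where P''>0): P(-2)=-48, P(2)=-48. Local minima of Q: Q(4)=-16.
So the global minimum of E is P(-2) + Q(4) + 4 = -48 − 16 + 4 = -60, attained at (-2, 4).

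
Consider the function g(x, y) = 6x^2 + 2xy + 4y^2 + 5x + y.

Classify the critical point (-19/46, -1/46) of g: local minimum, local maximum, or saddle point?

The Hessian of g is constant: H = [[12, 2], [2, 8]].
det(H) = 12·8 − 2² = 92.
det(H) > 0 and tr(H) = 20 > 0, so H is positive definite and the point is a local minimum.

local minimum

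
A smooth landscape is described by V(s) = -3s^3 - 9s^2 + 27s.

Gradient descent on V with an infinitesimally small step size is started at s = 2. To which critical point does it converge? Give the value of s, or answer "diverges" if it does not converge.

diverges

V'(s) = -9(s - 1)(s + 3), so V'(2) = -45.
Gradient descent moves in the -V' direction, i.e. s is increasing.
There is no critical point above s=2, and V' keeps the same sign, so the iterate runs off to +∞.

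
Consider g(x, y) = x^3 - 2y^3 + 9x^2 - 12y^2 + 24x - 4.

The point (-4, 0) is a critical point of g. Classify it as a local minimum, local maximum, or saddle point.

local maximum

The mixed partial ∂²g/∂x∂y is 0, so the Hessian at any point is diag(g_xx, g_yy) = diag(6(x + 3), -12(y + 2)).
At (-4, 0): H = diag(-6, -24).
Both eigenvalues are negative, so H is negative definite: a local maximum.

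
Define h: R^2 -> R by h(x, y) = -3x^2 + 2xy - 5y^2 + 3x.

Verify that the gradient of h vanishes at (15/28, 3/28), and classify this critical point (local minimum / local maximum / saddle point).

∇h = (-6x + 2y + 3, 2x - 10y); substituting (15/28, 3/28) gives ∇h = (0, 0), so (15/28, 3/28) is indeed a critical point.
The Hessian of h is constant: H = [[-6, 2], [2, -10]].
det(H) = (-6)·(-10) − 2² = 56.
det(H) > 0 and tr(H) = -16 < 0, so H is negative definite and the point is a local maximum.

local maximum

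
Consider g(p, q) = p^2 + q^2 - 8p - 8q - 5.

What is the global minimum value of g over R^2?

g(p,q) separates as A(p) + B(q) − 5, so its minimum is min A + min B − 5.
A'(p) = 2p - 8 vanishes at p ∈ {4}; B'(q) = 2q - 8 vanishes at q ∈ {4}.
Local minima of A (where A''>0): A(4)=-16. Local minima of B: B(4)=-16.
So the global minimum of g is A(4) + B(4) − 5 = -16 − 16 − 5 = -37, attained at (4, 4).

-37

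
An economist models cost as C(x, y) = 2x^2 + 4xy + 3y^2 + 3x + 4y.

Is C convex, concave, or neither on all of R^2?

convex

C is quadratic, so its Hessian is the constant matrix H = [[4, 4], [4, 6]].
det(H) = 8, tr(H) = 10.
det(H) > 0 and tr(H) > 0, so H is positive definite everywhere: convex.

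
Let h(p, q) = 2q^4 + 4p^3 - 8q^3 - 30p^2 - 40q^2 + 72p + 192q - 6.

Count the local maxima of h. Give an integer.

h separates as a function of p plus a function of q, so ∇h=0 decouples.
∂h/∂p = 12(p - 3)(p - 2) = 0 at p ∈ {2, 3}; ∂h/∂q = 8(q - 4)(q - 2)(q + 3) = 0 at q ∈ {-3, 2, 4}.
The Hessian is diagonal: diag(h_pp, h_qq). Second derivatives: h_pp(2)=-12, h_pp(3)=12; h_qq(-3)=280, h_qq(2)=-80, h_qq(4)=112.
Local maxima occur where both diagonal entries negative: (2, 2). Count: 1.

1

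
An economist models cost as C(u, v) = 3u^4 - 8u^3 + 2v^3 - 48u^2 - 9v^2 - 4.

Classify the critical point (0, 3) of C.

The mixed partial ∂²C/∂u∂v is 0, so the Hessian at any point is diag(C_uu, C_vv) = diag(12(3u^2 - 4u - 8), 6(2v - 3)).
At (0, 3): H = diag(-96, 18).
The eigenvalues have opposite signs, so H is indefinite: a saddle point.

saddle point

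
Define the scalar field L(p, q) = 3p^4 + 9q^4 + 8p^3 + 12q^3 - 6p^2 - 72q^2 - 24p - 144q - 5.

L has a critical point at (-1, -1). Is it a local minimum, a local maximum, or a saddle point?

The mixed partial ∂²L/∂p∂q is 0, so the Hessian at any point is diag(L_pp, L_qq) = diag(12(3p^2 + 4p - 1), 36(3q^2 + 2q - 4)).
At (-1, -1): H = diag(-24, -108).
Both eigenvalues are negative, so H is negative definite: a local maximum.

local maximum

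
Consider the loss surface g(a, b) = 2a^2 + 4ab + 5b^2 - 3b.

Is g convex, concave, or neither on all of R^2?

convex

g is quadratic, so its Hessian is the constant matrix H = [[4, 4], [4, 10]].
det(H) = 24, tr(H) = 14.
det(H) > 0 and tr(H) > 0, so H is positive definite everywhere: convex.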